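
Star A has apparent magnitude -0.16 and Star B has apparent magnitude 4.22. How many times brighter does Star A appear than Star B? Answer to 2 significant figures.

56

Δm = -0.16 − (4.22) = -4.38
Flux ratio = 10^(−0.4 Δm) = 10^(−0.4 × -4.38) = 10^1.752 = 56.49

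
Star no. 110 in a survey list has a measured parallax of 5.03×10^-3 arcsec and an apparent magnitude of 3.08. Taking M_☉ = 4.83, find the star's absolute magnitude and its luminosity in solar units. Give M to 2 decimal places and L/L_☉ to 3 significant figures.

d = 1/p = 1/5.03×10^-3″ = 198.8 pc
M = m − 5 log₁₀ d + 5 = 3.08 − 5·2.2984 + 5 = -3.412
M − M_☉ = -3.412 − 4.83 = -8.242
L/L_☉ = 10^(−0.4 × -8.242) = 1981

M ≈ -3.41; L/L_☉ ≈ 1980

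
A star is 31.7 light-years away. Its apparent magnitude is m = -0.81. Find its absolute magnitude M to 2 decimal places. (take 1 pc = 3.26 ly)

d = 31.7 ly / 3.26 = 9.724 pc
5 log₁₀(d/10 pc) = 5 log₁₀(9.724) − 5 = -0.061
M = m − 5 log₁₀(d/10) = -0.81 + 0.061 = -0.749

M ≈ -0.75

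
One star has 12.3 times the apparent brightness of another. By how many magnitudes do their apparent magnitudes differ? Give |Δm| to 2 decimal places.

|Δm| ≈ 2.72

Pogson: Δm = −2.5 log₁₀(ratio) = −2.5 log₁₀(12.3) = −2.5 × 1.0899 = -2.725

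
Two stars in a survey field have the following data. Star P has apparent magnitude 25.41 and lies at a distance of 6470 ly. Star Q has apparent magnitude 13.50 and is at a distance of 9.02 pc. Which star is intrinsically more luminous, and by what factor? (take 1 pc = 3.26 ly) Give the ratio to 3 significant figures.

Star Q is more luminous, by a factor of 1.20.

Star P: d = 6470 ly / 3.26 = 1985 pc
Star P: M = m − 5 log₁₀ d + 5 = 25.41 − 5·3.2977 + 5 = 13.922
Star Q: M = m − 5 log₁₀ d + 5 = 13.50 − 5·0.9552 + 5 = 13.724
ΔM = M_P − M_Q = 13.922 − (13.724) = 0.198; smaller M is more luminous → Star Q.
L ratio = 10^(0.4 |ΔM|) = 10^0.079 = 1.200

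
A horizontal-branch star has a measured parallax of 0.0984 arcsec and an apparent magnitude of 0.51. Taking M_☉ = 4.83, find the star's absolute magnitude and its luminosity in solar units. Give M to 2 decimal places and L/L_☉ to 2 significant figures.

M ≈ 0.47; L/L_☉ ≈ 55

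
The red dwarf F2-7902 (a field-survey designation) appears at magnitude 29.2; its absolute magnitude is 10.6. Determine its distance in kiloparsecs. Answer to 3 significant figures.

d ≈ 52.5 kpc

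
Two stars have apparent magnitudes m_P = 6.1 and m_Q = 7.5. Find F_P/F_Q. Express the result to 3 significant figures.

F_P/F_Q ≈ 3.63

Magnitude difference = -1.4
Flux ratio = 10^(−0.4 Δm) = 10^(−0.4 × -1.4) = 10^0.560 = 3.631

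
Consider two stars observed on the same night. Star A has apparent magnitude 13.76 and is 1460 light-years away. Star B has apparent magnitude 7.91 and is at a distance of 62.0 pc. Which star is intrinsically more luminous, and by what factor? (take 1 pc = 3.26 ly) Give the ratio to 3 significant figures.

Star B is more luminous, by a factor of 4.19.

Star A: d = 1460 ly / 3.26 = 447.9 pc
Star A: M = m − 5 log₁₀ d + 5 = 13.76 − 5·2.6511 + 5 = 5.504
Star B: M = m − 5 log₁₀ d + 5 = 7.91 − 5·1.7924 + 5 = 3.948
ΔM = M_A − M_B = 5.504 − (3.948) = 1.556; smaller M is more luminous → Star B.
L ratio = 10^(0.4 |ΔM|) = 10^0.623 = 4.193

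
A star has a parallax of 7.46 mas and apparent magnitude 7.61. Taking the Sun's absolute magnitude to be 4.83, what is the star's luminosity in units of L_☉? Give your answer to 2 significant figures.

L/L_☉ ≈ 14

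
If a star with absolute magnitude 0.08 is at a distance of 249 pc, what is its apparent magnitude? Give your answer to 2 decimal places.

m ≈ 7.06

m = M + 5 log₁₀ d − 5 = 0.08 + 5·2.3962 − 5 = 7.061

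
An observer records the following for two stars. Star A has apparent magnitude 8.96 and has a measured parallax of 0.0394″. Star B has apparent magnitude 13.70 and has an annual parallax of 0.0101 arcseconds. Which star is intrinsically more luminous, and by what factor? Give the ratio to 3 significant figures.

Star A is more luminous, by a factor of 5.17.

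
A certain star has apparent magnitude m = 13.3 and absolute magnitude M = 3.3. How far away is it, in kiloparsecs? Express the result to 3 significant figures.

Distance modulus: m − M = 13.3 − (3.3) = 10.000
m − M = 5 log₁₀ d − 5
log₁₀ d = (m − M)/5 + 1 = 3.0000
d = 10^3.0000 = 1000 pc
= 1.000 kpc

d ≈ 1.00 kpc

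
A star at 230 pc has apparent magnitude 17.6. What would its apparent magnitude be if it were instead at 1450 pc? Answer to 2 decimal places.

Flux ∝ 1/d², so Δm = 5 log₁₀(d₂/d₁) = 5 log₁₀(1450/230) = 3.998
m₂ = m₁ + Δm = 17.6 + (3.998) = 21.598

m ≈ 21.60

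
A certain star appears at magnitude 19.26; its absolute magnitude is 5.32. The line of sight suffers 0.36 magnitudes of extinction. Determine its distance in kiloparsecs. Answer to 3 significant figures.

m − M = 5 log₁₀(d/10 pc) + A  ⇒  19.26 − (5.32) − 0.36 = 5 log₁₀(d/10)
13.580 = 5 log₁₀(d/10)
log₁₀ d = (m − M − A)/5 + 1 = 3.7160
d = 10^3.7160 = 5200 pc
= 5.200 kpc

d ≈ 5.20 kpc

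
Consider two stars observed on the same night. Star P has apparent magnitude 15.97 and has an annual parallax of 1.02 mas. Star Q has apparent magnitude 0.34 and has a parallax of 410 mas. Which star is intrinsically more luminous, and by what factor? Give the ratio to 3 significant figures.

Star Q is more luminous, by a factor of 11.1.

Star P: p = 1.02 mas = 1.02×10^-3″ → d = 1/p = 980.4 pc
Star P: M = m − 5 log₁₀ d + 5 = 15.97 − 5·2.9914 + 5 = 6.013
Star Q: p = 410 mas = 0.410″ → d = 1/p = 2.439 pc
Star Q: M = m − 5 log₁₀ d + 5 = 0.34 − 5·0.3872 + 5 = 3.404
ΔM = M_P − M_Q = 6.013 − (3.404) = 2.609; smaller M is more luminous → Star Q.
L ratio = 10^(0.4 |ΔM|) = 10^1.044 = 11.06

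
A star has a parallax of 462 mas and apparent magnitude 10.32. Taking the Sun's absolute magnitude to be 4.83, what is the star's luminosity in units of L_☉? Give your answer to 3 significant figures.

L/L_☉ ≈ 2.98×10^-4

d = 1/p = 1000/462 mas = 2.165 pc
M = m − 5 log₁₀ d + 5 = 10.32 − 5·0.3354 + 5 = 13.643
M − M_☉ = 13.643 − 4.83 = 8.813
L/L_☉ = 10^(−0.4 × 8.813) = 2.983×10^-4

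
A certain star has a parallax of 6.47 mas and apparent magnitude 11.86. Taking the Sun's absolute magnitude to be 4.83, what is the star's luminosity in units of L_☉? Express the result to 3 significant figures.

d = 1/p = 1000/6.47 mas = 154.6 pc
M = m − 5 log₁₀ d + 5 = 11.86 − 5·2.1891 + 5 = 5.915
M − M_☉ = 5.915 − 4.83 = 1.085
L/L_☉ = 10^(−0.4 × 1.085) = 0.3683

L/L_☉ ≈ 0.368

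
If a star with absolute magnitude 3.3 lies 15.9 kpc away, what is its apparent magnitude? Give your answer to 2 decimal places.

m ≈ 19.31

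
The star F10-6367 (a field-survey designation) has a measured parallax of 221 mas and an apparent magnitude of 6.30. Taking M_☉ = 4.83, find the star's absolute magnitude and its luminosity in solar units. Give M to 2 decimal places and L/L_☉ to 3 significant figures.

M ≈ 8.02; L/L_☉ ≈ 0.0529

d = 1/p = 1000/221 mas = 4.525 pc
M = m − 5 log₁₀ d + 5 = 6.30 − 5·0.6556 + 5 = 8.022
M − M_☉ = 8.022 − 4.83 = 3.192
L/L_☉ = 10^(−0.4 × 3.192) = 0.05287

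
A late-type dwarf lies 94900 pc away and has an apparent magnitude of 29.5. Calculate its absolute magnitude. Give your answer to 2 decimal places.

M ≈ 9.61

5 log₁₀(d/10 pc) = 5 log₁₀(94900) − 5 = 19.886
M = m − 5 log₁₀(d/10) = 29.5 − 19.886 = 9.614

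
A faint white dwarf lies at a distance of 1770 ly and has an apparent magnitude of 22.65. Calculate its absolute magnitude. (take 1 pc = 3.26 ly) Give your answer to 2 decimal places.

d = 1770 ly / 3.26 = 542.9 pc
5 log₁₀(d/10 pc) = 5 log₁₀(542.9) − 5 = 8.674
M = m − 5 log₁₀(d/10) = 22.65 − 8.674 = 13.976

M ≈ 13.98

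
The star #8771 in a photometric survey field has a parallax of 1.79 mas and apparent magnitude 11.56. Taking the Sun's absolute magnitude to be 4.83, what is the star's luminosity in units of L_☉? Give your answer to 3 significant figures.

L/L_☉ ≈ 6.34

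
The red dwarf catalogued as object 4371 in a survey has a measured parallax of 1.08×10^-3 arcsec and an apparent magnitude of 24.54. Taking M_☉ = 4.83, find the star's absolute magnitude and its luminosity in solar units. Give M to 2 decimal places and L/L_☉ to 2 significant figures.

d = 1/p = 1/1.08×10^-3″ = 925.9 pc
M = m − 5 log₁₀ d + 5 = 24.54 − 5·2.9666 + 5 = 14.707
M − M_☉ = 14.707 − 4.83 = 9.877
L/L_☉ = 10^(−0.4 × 9.877) = 1.120×10^-4

M ≈ 14.71; L/L_☉ ≈ 1.1×10^-4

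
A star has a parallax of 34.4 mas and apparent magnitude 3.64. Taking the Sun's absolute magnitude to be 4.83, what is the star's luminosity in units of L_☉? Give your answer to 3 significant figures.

d = 1/p = 1000/34.4 mas = 29.07 pc
M = m − 5 log₁₀ d + 5 = 3.64 − 5·1.4634 + 5 = 1.323
M − M_☉ = 1.323 − 4.83 = -3.507
L/L_☉ = 10^(−0.4 × -3.507) = 25.29

L/L_☉ ≈ 25.3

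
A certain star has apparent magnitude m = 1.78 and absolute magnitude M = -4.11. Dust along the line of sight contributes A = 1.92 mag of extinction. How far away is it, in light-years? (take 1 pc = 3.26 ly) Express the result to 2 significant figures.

m − M = 5 log₁₀(d/10 pc) + A  ⇒  1.78 − (-4.11) − 1.92 = 5 log₁₀(d/10)
3.970 = 5 log₁₀(d/10)
log₁₀ d = (m − M − A)/5 + 1 = 1.7940
d = 10^1.7940 = 62.23 pc
= 202.9 ly

d ≈ 200 ly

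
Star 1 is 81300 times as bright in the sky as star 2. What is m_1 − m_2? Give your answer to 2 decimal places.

Pogson: Δm = −2.5 log₁₀(ratio) = −2.5 log₁₀(81300) = −2.5 × 4.9101 = -12.275
Star 1 is brighter, so it has the smaller magnitude: the difference is negative.

m_1 − m_2 ≈ -12.28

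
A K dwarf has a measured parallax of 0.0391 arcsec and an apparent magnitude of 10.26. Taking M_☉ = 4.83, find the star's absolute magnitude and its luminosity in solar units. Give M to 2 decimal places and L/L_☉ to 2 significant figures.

M ≈ 8.22; L/L_☉ ≈ 0.044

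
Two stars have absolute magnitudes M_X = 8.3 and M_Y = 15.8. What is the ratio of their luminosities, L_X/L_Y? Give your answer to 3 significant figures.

ΔM = M_X − M_Y = -7.5
L_X/L_Y = 10^(−0.4 ΔM) = 10^3.000 = 1000

L_X/L_Y ≈ 1000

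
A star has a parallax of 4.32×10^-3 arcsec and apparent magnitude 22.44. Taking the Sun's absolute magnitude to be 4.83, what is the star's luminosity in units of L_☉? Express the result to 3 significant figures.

L/L_☉ ≈ 4.84×10^-5

d = 1/p = 1/4.32×10^-3″ = 231.5 pc
M = m − 5 log₁₀ d + 5 = 22.44 − 5·2.3645 + 5 = 15.617
M − M_☉ = 15.617 − 4.83 = 10.787
L/L_☉ = 10^(−0.4 × 10.787) = 4.842×10^-5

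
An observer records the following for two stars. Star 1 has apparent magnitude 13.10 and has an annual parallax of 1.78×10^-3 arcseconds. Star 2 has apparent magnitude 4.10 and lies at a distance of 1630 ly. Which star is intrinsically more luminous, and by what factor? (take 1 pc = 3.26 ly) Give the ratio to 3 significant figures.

Star 1: d = 1/p = 1/1.78×10^-3″ = 561.8 pc
Star 1: M = m − 5 log₁₀ d + 5 = 13.10 − 5·2.7496 + 5 = 4.352
Star 2: d = 1630 ly / 3.26 = 500.0 pc
Star 2: M = m − 5 log₁₀ d + 5 = 4.10 − 5·2.6990 + 5 = -4.395
ΔM = M_1 − M_2 = 4.352 − (-4.395) = 8.747; smaller M is more luminous → Star 2.
L ratio = 10^(0.4 |ΔM|) = 10^3.499 = 3153

Star 2 is more luminous, by a factor of 3150.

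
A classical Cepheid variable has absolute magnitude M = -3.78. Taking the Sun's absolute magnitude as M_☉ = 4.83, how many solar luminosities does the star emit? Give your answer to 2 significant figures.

L/L_☉ ≈ 2800

M − M_☉ = -3.78 − 4.83 = -8.610
L/L_☉ = 10^(−0.4 (M − M_☉)) = 10^3.444 = 2780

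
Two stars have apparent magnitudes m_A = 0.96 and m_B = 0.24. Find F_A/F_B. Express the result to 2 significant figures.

F_A/F_B ≈ 0.52

Magnitude difference = 0.72
Flux ratio = 10^(−0.4 Δm) = 10^(−0.4 × 0.72) = 10^-0.288 = 0.5152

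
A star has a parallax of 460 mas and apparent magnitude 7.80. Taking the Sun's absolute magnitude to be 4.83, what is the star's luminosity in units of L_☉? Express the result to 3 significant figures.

d = 1/p = 1000/460 mas = 2.174 pc
M = m − 5 log₁₀ d + 5 = 7.80 − 5·0.3372 + 5 = 11.114
M − M_☉ = 11.114 − 4.83 = 6.284
L/L_☉ = 10^(−0.4 × 6.284) = 3.065×10^-3

L/L_☉ ≈ 3.07×10^-3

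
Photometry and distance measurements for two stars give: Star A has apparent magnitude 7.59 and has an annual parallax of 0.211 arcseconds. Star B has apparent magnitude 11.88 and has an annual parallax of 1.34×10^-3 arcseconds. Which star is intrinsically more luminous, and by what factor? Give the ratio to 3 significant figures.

Star A: d = 1/p = 1/0.211″ = 4.739 pc
Star A: M = m − 5 log₁₀ d + 5 = 7.59 − 5·0.6757 + 5 = 9.211
Star B: d = 1/p = 1/1.34×10^-3″ = 746.3 pc
Star B: M = m − 5 log₁₀ d + 5 = 11.88 − 5·2.8729 + 5 = 2.516
ΔM = M_A − M_B = 9.211 − (2.516) = 6.696; smaller M is more luminous → Star B.
L ratio = 10^(0.4 |ΔM|) = 10^2.678 = 476.8

Star B is more luminous, by a factor of 477.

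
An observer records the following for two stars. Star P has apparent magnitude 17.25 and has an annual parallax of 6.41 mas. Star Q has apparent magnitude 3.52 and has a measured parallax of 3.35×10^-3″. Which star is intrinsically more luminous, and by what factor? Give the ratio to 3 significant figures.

Star Q is more luminous, by a factor of 1.14×10^6.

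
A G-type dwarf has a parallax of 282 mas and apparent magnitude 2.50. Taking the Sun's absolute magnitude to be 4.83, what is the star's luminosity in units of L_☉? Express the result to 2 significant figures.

L/L_☉ ≈ 1.1

d = 1/p = 1000/282 mas = 3.546 pc
M = m − 5 log₁₀ d + 5 = 2.50 − 5·0.5498 + 5 = 4.751
M − M_☉ = 4.751 − 4.83 = -0.079
L/L_☉ = 10^(−0.4 × -0.079) = 1.075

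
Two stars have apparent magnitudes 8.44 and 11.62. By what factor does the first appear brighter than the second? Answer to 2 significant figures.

19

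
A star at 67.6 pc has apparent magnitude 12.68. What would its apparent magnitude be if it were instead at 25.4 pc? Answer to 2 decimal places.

m ≈ 10.55

Flux ∝ 1/d², so Δm = 5 log₁₀(d₂/d₁) = 5 log₁₀(25.4/67.6) = -2.126
m₂ = m₁ + Δm = 12.68 + (-2.126) = 10.554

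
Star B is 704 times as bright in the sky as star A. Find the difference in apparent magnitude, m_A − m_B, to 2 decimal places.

m_A − m_B ≈ 7.12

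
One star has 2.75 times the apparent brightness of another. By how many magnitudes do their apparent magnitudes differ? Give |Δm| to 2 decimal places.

Pogson: Δm = −2.5 log₁₀(ratio) = −2.5 log₁₀(2.75) = −2.5 × 0.4393 = -1.098

|Δm| ≈ 1.10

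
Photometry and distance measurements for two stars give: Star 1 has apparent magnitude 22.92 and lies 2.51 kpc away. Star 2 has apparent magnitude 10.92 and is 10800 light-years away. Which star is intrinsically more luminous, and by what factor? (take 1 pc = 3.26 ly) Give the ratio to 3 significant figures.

Star 1: d = 2.51 kpc = 2510 pc
Star 1: M = m − 5 log₁₀ d + 5 = 22.92 − 5·3.3997 + 5 = 10.922
Star 2: d = 10800 ly / 3.26 = 3313 pc
Star 2: M = m − 5 log₁₀ d + 5 = 10.92 − 5·3.5202 + 5 = -1.681
ΔM = M_1 − M_2 = 10.922 − (-1.681) = 12.603; smaller M is more luminous → Star 2.
L ratio = 10^(0.4 |ΔM|) = 10^5.041 = 109900

Star 2 is more luminous, by a factor of 110000.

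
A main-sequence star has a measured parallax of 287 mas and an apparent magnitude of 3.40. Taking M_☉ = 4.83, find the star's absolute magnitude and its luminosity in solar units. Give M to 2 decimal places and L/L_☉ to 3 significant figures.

M ≈ 5.69; L/L_☉ ≈ 0.453

d = 1/p = 1000/287 mas = 3.484 pc
M = m − 5 log₁₀ d + 5 = 3.40 − 5·0.5421 + 5 = 5.689
M − M_☉ = 5.689 − 4.83 = 0.859
L/L_☉ = 10^(−0.4 × 0.859) = 0.4531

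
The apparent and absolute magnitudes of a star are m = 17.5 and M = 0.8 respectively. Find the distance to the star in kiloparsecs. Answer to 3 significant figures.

d ≈ 21.9 kpc

Distance modulus: m − M = 17.5 − (0.8) = 16.700
m − M = 5 log₁₀ d − 5
log₁₀ d = (m − M)/5 + 1 = 4.3400
d = 10^4.3400 = 21880 pc
= 21.88 kpc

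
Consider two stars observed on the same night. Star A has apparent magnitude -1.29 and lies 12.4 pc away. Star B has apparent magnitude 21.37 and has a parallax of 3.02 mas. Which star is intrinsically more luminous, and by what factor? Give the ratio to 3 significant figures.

Star A is more luminous, by a factor of 1.63×10^6.

Star A: M = m − 5 log₁₀ d + 5 = -1.29 − 5·1.0934 + 5 = -1.757
Star B: p = 3.02 mas = 3.02×10^-3″ → d = 1/p = 331.1 pc
Star B: M = m − 5 log₁₀ d + 5 = 21.37 − 5·2.5200 + 5 = 13.770
ΔM = M_A − M_B = -1.757 − (13.770) = -15.527; smaller M is more luminous → Star A.
L ratio = 10^(0.4 |ΔM|) = 10^6.211 = 1.625×10^6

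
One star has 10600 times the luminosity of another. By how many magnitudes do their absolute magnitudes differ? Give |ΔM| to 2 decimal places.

Pogson: ΔM = −2.5 log₁₀(ratio) = −2.5 log₁₀(10600) = −2.5 × 4.0253 = -10.063

|ΔM| ≈ 10.06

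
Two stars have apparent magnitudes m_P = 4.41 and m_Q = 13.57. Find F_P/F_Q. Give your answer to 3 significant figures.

F_P/F_Q ≈ 4610

Magnitude difference = -9.16
Flux ratio = 10^(−0.4 Δm) = 10^(−0.4 × -9.16) = 10^3.664 = 4613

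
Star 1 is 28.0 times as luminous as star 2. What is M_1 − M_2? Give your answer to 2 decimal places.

M_1 − M_2 ≈ -3.62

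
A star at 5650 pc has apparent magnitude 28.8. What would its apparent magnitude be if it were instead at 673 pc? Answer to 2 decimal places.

Flux ∝ 1/d², so Δm = 5 log₁₀(d₂/d₁) = 5 log₁₀(673/5650) = -4.620
m₂ = m₁ + Δm = 28.8 + (-4.620) = 24.180

m ≈ 24.18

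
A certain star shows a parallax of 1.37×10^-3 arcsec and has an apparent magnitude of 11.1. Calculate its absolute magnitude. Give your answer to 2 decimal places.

d = 1/p = 1/1.37×10^-3″ = 729.9 pc
5 log₁₀(d/10 pc) = 5 log₁₀(729.9) − 5 = 9.316
M = m − 5 log₁₀(d/10) = 11.1 − 9.316 = 1.784

M ≈ 1.78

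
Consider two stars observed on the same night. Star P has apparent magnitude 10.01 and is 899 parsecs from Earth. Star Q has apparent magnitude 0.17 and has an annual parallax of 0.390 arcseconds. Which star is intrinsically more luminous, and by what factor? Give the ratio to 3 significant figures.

Star P is more luminous, by a factor of 14.2.

Star P: M = m − 5 log₁₀ d + 5 = 10.01 − 5·2.9538 + 5 = 0.241
Star Q: d = 1/p = 1/0.390″ = 2.564 pc
Star Q: M = m − 5 log₁₀ d + 5 = 0.17 − 5·0.4089 + 5 = 3.125
ΔM = M_P − M_Q = 0.241 − (3.125) = -2.884; smaller M is more luminous → Star P.
L ratio = 10^(0.4 |ΔM|) = 10^1.154 = 14.24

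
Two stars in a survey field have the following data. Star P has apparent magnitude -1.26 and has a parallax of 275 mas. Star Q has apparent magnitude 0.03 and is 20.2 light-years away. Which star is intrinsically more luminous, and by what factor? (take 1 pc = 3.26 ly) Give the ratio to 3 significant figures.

Star P: p = 275 mas = 0.275″ → d = 1/p = 3.636 pc
Star P: M = m − 5 log₁₀ d + 5 = -1.26 − 5·0.5607 + 5 = 0.937
Star Q: d = 20.2 ly / 3.26 = 6.196 pc
Star Q: M = m − 5 log₁₀ d + 5 = 0.03 − 5·0.7921 + 5 = 1.069
ΔM = M_P − M_Q = 0.937 − (1.069) = -0.133; smaller M is more luminous → Star P.
L ratio = 10^(0.4 |ΔM|) = 10^0.053 = 1.130

Star P is more luminous, by a factor of 1.13.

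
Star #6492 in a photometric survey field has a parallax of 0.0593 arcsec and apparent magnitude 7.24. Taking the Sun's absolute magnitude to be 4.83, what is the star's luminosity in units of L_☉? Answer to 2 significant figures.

L/L_☉ ≈ 0.31

d = 1/p = 1/0.0593″ = 16.86 pc
M = m − 5 log₁₀ d + 5 = 7.24 − 5·1.2269 + 5 = 6.105
M − M_☉ = 6.105 − 4.83 = 1.275
L/L_☉ = 10^(−0.4 × 1.275) = 0.3090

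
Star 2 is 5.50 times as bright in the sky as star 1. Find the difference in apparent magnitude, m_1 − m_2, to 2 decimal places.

m_1 − m_2 ≈ 1.85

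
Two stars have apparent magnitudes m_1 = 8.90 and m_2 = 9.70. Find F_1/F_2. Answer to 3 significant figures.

F_1/F_2 ≈ 2.09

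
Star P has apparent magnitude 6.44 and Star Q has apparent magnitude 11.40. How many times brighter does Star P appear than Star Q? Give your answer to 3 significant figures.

Magnitude difference = -4.96
Flux ratio = 10^(−0.4 Δm) = 10^(−0.4 × -4.96) = 10^1.984 = 96.38

96.4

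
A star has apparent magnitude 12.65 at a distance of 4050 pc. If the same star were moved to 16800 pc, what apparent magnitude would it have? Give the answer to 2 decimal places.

Flux ∝ 1/d², so Δm = 5 log₁₀(d₂/d₁) = 5 log₁₀(16800/4050) = 3.089
m₂ = m₁ + Δm = 12.65 + (3.089) = 15.739

m ≈ 15.74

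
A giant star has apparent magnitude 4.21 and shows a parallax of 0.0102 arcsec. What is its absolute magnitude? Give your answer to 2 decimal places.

M ≈ -0.75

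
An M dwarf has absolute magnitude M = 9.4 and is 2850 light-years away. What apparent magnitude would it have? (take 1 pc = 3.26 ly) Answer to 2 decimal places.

d = 2850 ly / 3.26 = 874.2 pc
m = M + 5 log₁₀ d − 5 = 9.4 + 5·2.9416 − 5 = 19.108

m ≈ 19.11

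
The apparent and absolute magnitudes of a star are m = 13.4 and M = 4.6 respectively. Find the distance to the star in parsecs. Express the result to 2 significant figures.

d ≈ 580 pc

μ = m − M = 8.800
m − M = 5 log₁₀ d − 5
log₁₀ d = (m − M)/5 + 1 = 2.7600
d = 10^2.7600 = 575.4 pc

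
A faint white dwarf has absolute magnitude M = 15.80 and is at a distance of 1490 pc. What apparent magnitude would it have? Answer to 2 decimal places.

m = M + 5 log₁₀ d − 5 = 15.80 + 5·3.1732 − 5 = 26.666

m ≈ 26.67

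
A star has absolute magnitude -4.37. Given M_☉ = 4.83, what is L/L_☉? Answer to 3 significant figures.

M − M_☉ = -4.37 − 4.83 = -9.200
L/L_☉ = 10^(−0.4 (M − M_☉)) = 10^3.680 = 4786

L/L_☉ ≈ 4790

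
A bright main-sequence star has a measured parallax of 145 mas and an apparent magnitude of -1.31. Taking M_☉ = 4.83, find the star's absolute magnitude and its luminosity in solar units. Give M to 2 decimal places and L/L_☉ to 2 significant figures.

d = 1/p = 1000/145 mas = 6.897 pc
M = m − 5 log₁₀ d + 5 = -1.31 − 5·0.8386 + 5 = -0.503
M − M_☉ = -0.503 − 4.83 = -5.333
L/L_☉ = 10^(−0.4 × -5.333) = 135.9

M ≈ -0.50; L/L_☉ ≈ 140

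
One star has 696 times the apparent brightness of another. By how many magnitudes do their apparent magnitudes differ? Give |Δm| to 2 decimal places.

Pogson: Δm = −2.5 log₁₀(ratio) = −2.5 log₁₀(696) = −2.5 × 2.8426 = -7.107

|Δm| ≈ 7.11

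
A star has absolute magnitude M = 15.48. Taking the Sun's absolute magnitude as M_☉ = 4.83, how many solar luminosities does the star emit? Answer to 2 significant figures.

L/L_☉ ≈ 5.5×10^-5

M − M_☉ = 15.48 − 4.83 = 10.650
L/L_☉ = 10^(−0.4 (M − M_☉)) = 10^-4.260 = 5.495×10^-5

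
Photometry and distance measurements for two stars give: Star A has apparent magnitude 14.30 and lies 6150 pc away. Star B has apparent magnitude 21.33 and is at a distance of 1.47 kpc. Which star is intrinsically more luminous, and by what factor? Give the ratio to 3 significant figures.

Star A is more luminous, by a factor of 11400.

Star A: M = m − 5 log₁₀ d + 5 = 14.30 − 5·3.7889 + 5 = 0.356
Star B: d = 1.47 kpc = 1470 pc
Star B: M = m − 5 log₁₀ d + 5 = 21.33 − 5·3.1673 + 5 = 10.493
ΔM = M_A − M_B = 0.356 − (10.493) = -10.138; smaller M is more luminous → Star A.
L ratio = 10^(0.4 |ΔM|) = 10^4.055 = 11350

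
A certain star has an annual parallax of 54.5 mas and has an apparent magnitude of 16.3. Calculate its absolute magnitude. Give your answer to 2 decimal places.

p = 54.5 mas = 0.0545″ → d = 1/p = 18.35 pc
5 log₁₀(d/10 pc) = 5 log₁₀(18.35) − 5 = 1.318
M = m − 5 log₁₀(d/10) = 16.3 − 1.318 = 14.982

M ≈ 14.98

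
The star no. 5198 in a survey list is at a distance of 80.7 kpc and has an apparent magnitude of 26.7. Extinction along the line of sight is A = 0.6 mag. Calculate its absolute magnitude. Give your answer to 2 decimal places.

d = 80.7 kpc = 80700 pc
5 log₁₀(d/10 pc) = 5 log₁₀(80700) − 5 = 19.534
M = m − 5 log₁₀(d/10) − A = 26.7 − 19.534 − 0.6 = 6.566

M ≈ 6.57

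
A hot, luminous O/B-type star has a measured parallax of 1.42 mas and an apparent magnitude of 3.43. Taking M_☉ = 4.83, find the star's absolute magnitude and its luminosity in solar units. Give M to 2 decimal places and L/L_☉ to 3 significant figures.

M ≈ -5.81; L/L_☉ ≈ 18000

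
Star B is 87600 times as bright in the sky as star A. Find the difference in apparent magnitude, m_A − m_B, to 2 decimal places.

m_A − m_B ≈ 12.36

Pogson: Δm = −2.5 log₁₀(ratio) = −2.5 log₁₀(87600) = −2.5 × 4.9425 = -12.356
Star B is brighter so has the smaller magnitude: m_A − m_B is positive.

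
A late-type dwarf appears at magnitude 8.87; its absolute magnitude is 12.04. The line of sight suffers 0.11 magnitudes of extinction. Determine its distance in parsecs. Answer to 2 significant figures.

d ≈ 2.2 pc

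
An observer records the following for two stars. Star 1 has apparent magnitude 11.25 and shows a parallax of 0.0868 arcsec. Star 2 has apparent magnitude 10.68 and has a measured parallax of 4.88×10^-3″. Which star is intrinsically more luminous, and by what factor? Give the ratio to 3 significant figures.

Star 2 is more luminous, by a factor of 535.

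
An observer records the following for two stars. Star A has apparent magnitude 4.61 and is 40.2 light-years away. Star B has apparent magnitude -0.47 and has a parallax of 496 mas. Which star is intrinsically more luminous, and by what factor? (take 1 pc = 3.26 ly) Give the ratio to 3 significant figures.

Star A: d = 40.2 ly / 3.26 = 12.33 pc
Star A: M = m − 5 log₁₀ d + 5 = 4.61 − 5·1.0910 + 5 = 4.155
Star B: p = 496 mas = 0.496″ → d = 1/p = 2.016 pc
Star B: M = m − 5 log₁₀ d + 5 = -0.47 − 5·0.3045 + 5 = 3.007
ΔM = M_A − M_B = 4.155 − (3.007) = 1.148; smaller M is more luminous → Star B.
L ratio = 10^(0.4 |ΔM|) = 10^0.459 = 2.878

Star B is more luminous, by a factor of 2.88.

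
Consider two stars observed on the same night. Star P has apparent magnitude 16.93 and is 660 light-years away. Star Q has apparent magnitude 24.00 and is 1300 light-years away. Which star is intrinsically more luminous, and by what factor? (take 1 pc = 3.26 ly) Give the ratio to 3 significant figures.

Star P is more luminous, by a factor of 173.

Star P: d = 660 ly / 3.26 = 202.5 pc
Star P: M = m − 5 log₁₀ d + 5 = 16.93 − 5·2.3063 + 5 = 10.398
Star Q: d = 1300 ly / 3.26 = 398.8 pc
Star Q: M = m − 5 log₁₀ d + 5 = 24.00 − 5·2.6007 + 5 = 15.996
ΔM = M_P − M_Q = 10.398 − (15.996) = -5.598; smaller M is more luminous → Star P.
L ratio = 10^(0.4 |ΔM|) = 10^2.239 = 173.5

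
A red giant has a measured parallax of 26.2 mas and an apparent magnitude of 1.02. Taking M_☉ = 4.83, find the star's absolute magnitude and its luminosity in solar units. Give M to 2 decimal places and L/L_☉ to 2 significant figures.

d = 1/p = 1000/26.2 mas = 38.17 pc
M = m − 5 log₁₀ d + 5 = 1.02 − 5·1.5817 + 5 = -1.888
M − M_☉ = -1.888 − 4.83 = -6.718
L/L_☉ = 10^(−0.4 × -6.718) = 486.9

M ≈ -1.89; L/L_☉ ≈ 490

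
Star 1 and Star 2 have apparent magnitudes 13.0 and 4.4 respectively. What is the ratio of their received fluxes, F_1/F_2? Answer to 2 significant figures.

F_1/F_2 ≈ 3.6×10^-4

Δm = 13.0 − (4.4) = 8.6
Flux ratio = 10^(−0.4 Δm) = 10^(−0.4 × 8.6) = 10^-3.440 = 3.631×10^-4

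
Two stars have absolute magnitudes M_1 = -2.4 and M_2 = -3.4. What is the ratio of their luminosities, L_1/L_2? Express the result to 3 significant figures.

L_1/L_2 ≈ 0.398

ΔM = M_1 − M_2 = 1.0
L_1/L_2 = 10^(−0.4 ΔM) = 10^-0.400 = 0.3981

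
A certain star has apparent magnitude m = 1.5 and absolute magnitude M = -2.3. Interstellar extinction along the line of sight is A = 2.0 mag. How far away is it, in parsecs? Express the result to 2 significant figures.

m − M = 5 log₁₀(d/10 pc) + A  ⇒  1.5 − (-2.3) − 2.0 = 5 log₁₀(d/10)
1.800 = 5 log₁₀(d/10)
log₁₀ d = (m − M − A)/5 + 1 = 1.3600
d = 10^1.3600 = 22.91 pc

d ≈ 23 pc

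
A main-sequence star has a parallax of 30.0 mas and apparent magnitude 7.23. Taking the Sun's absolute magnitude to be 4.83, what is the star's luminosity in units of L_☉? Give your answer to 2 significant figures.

d = 1/p = 1000/30.0 mas = 33.33 pc
M = m − 5 log₁₀ d + 5 = 7.23 − 5·1.5229 + 5 = 4.616
M − M_☉ = 4.616 − 4.83 = -0.214
L/L_☉ = 10^(−0.4 × -0.214) = 1.218

L/L_☉ ≈ 1.2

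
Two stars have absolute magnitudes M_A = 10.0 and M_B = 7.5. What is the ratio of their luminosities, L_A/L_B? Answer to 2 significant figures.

L_A/L_B ≈ 0.10

ΔM = M_A − M_B = 2.5
L_A/L_B = 10^(−0.4 ΔM) = 10^-1.000 = 0.1000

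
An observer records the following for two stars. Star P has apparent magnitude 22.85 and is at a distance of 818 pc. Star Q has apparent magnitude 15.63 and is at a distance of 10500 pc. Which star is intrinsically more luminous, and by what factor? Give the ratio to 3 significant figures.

Star Q is more luminous, by a factor of 127000.

Star P: M = m − 5 log₁₀ d + 5 = 22.85 − 5·2.9128 + 5 = 13.286
Star Q: M = m − 5 log₁₀ d + 5 = 15.63 − 5·4.0212 + 5 = 0.524
ΔM = M_P − M_Q = 13.286 − (0.524) = 12.762; smaller M is more luminous → Star Q.
L ratio = 10^(0.4 |ΔM|) = 10^5.105 = 127300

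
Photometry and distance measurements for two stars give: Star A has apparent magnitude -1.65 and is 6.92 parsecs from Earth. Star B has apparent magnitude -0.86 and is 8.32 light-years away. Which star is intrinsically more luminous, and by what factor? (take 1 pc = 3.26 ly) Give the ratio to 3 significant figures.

Star A is more luminous, by a factor of 15.2.

Star A: M = m − 5 log₁₀ d + 5 = -1.65 − 5·0.8401 + 5 = -0.851
Star B: d = 8.32 ly / 3.26 = 2.552 pc
Star B: M = m − 5 log₁₀ d + 5 = -0.86 − 5·0.4069 + 5 = 2.105
ΔM = M_A − M_B = -0.851 − (2.105) = -2.956; smaller M is more luminous → Star A.
L ratio = 10^(0.4 |ΔM|) = 10^1.182 = 15.22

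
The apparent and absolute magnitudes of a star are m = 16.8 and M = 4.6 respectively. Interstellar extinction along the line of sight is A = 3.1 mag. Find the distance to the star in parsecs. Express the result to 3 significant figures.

d ≈ 661 pc

m − M = 5 log₁₀(d/10 pc) + A  ⇒  16.8 − (4.6) − 3.1 = 5 log₁₀(d/10)
9.100 = 5 log₁₀(d/10)
log₁₀ d = (m − M − A)/5 + 1 = 2.8200
d = 10^2.8200 = 660.7 pc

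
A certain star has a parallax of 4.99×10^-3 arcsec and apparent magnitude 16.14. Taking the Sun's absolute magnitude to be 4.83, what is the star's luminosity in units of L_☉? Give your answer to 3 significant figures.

L/L_☉ ≈ 0.0120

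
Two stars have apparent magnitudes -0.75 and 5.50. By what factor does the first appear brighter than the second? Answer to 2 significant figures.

Δm = -0.75 − (5.50) = -6.25
Flux ratio = 10^(−0.4 Δm) = 10^(−0.4 × -6.25) = 10^2.500 = 316.2

320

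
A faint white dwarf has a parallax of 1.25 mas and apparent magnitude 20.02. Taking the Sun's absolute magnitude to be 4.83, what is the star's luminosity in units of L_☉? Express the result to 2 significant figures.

d = 1/p = 1000/1.25 mas = 800.0 pc
M = m − 5 log₁₀ d + 5 = 20.02 − 5·2.9031 + 5 = 10.505
M − M_☉ = 10.505 − 4.83 = 5.675
L/L_☉ = 10^(−0.4 × 5.675) = 5.373×10^-3

L/L_☉ ≈ 5.4×10^-3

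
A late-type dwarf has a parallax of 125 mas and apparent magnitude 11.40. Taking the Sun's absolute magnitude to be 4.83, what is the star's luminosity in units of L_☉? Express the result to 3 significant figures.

L/L_☉ ≈ 1.51×10^-3

d = 1/p = 1000/125 mas = 8.000 pc
M = m − 5 log₁₀ d + 5 = 11.40 − 5·0.9031 + 5 = 11.885
M − M_☉ = 11.885 − 4.83 = 7.055
L/L_☉ = 10^(−0.4 × 7.055) = 1.507×10^-3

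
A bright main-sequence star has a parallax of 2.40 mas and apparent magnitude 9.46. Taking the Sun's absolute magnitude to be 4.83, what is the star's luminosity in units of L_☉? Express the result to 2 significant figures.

d = 1/p = 1000/2.40 mas = 416.7 pc
M = m − 5 log₁₀ d + 5 = 9.46 − 5·2.6198 + 5 = 1.361
M − M_☉ = 1.361 − 4.83 = -3.469
L/L_☉ = 10^(−0.4 × -3.469) = 24.41

L/L_☉ ≈ 24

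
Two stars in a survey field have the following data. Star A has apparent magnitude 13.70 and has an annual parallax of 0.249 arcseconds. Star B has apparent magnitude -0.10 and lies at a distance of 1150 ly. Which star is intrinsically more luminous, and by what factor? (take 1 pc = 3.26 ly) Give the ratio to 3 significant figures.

Star B is more luminous, by a factor of 2.55×10^9.

Star A: d = 1/p = 1/0.249″ = 4.016 pc
Star A: M = m − 5 log₁₀ d + 5 = 13.70 − 5·0.6038 + 5 = 15.681
Star B: d = 1150 ly / 3.26 = 352.8 pc
Star B: M = m − 5 log₁₀ d + 5 = -0.10 − 5·2.5475 + 5 = -7.837
ΔM = M_A − M_B = 15.681 − (-7.837) = 23.518; smaller M is more luminous → Star B.
L ratio = 10^(0.4 |ΔM|) = 10^9.407 = 2.555×10^9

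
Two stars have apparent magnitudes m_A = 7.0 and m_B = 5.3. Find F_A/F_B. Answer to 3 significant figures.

F_A/F_B ≈ 0.209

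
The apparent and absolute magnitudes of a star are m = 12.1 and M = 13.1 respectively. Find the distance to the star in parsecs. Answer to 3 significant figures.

d ≈ 6.31 pc

Distance modulus: m − M = 12.1 − (13.1) = -1.000
m − M = 5 log₁₀ d − 5
log₁₀ d = (m − M)/5 + 1 = 0.8000
d = 10^0.8000 = 6.310 pc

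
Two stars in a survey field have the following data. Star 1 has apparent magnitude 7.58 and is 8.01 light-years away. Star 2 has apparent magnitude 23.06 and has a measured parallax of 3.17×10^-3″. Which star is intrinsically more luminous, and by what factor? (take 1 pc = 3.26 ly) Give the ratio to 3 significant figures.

Star 1 is more luminous, by a factor of 94.4.

Star 1: d = 8.01 ly / 3.26 = 2.457 pc
Star 1: M = m − 5 log₁₀ d + 5 = 7.58 − 5·0.3904 + 5 = 10.628
Star 2: d = 1/p = 1/3.17×10^-3″ = 315.5 pc
Star 2: M = m − 5 log₁₀ d + 5 = 23.06 − 5·2.4989 + 5 = 15.565
ΔM = M_1 − M_2 = 10.628 − (15.565) = -4.937; smaller M is more luminous → Star 1.
L ratio = 10^(0.4 |ΔM|) = 10^1.975 = 94.39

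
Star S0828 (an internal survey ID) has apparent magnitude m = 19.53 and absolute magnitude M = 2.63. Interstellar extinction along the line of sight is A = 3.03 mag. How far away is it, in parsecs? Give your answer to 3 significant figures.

d ≈ 5940 pc

m − M = 5 log₁₀(d/10 pc) + A  ⇒  19.53 − (2.63) − 3.03 = 5 log₁₀(d/10)
13.870 = 5 log₁₀(d/10)
log₁₀ d = (m − M − A)/5 + 1 = 3.7740
d = 10^3.7740 = 5943 pc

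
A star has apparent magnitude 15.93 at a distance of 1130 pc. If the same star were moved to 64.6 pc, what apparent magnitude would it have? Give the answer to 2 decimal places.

Flux ∝ 1/d², so Δm = 5 log₁₀(d₂/d₁) = 5 log₁₀(64.6/1130) = -6.214
m₂ = m₁ + Δm = 15.93 + (-6.214) = 9.716

m ≈ 9.72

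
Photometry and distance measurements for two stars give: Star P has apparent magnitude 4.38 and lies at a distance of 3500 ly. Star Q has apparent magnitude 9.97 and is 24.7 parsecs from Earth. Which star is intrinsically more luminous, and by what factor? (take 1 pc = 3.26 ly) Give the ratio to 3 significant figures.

Star P is more luminous, by a factor of 325000.

Star P: d = 3500 ly / 3.26 = 1074 pc
Star P: M = m − 5 log₁₀ d + 5 = 4.38 − 5·3.0309 + 5 = -5.774
Star Q: M = m − 5 log₁₀ d + 5 = 9.97 − 5·1.3927 + 5 = 8.007
ΔM = M_P − M_Q = -5.774 − (8.007) = -13.781; smaller M is more luminous → Star P.
L ratio = 10^(0.4 |ΔM|) = 10^5.512 = 325300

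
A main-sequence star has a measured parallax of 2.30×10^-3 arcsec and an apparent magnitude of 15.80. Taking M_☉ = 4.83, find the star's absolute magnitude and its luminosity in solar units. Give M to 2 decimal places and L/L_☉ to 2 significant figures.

M ≈ 7.61; L/L_☉ ≈ 0.077

d = 1/p = 1/2.30×10^-3″ = 434.8 pc
M = m − 5 log₁₀ d + 5 = 15.80 − 5·2.6383 + 5 = 7.609
M − M_☉ = 7.609 − 4.83 = 2.779
L/L_☉ = 10^(−0.4 × 2.779) = 0.07736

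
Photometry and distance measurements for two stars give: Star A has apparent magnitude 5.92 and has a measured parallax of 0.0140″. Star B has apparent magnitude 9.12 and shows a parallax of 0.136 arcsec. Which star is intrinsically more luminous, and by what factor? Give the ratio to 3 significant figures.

Star A is more luminous, by a factor of 1800.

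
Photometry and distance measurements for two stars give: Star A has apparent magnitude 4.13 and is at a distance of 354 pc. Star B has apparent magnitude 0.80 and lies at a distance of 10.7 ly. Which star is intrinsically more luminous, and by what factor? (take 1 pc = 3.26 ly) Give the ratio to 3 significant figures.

Star A is more luminous, by a factor of 542.

Star A: M = m − 5 log₁₀ d + 5 = 4.13 − 5·2.5490 + 5 = -3.615
Star B: d = 10.7 ly / 3.26 = 3.282 pc
Star B: M = m − 5 log₁₀ d + 5 = 0.80 − 5·0.5162 + 5 = 3.219
ΔM = M_A − M_B = -3.615 − (3.219) = -6.834; smaller M is more luminous → Star A.
L ratio = 10^(0.4 |ΔM|) = 10^2.734 = 541.6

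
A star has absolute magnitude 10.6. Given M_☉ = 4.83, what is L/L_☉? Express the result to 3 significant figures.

M − M_☉ = 10.6 − 4.83 = 5.770
L/L_☉ = 10^(−0.4 (M − M_☉)) = 10^-2.308 = 4.920×10^-3

L/L_☉ ≈ 4.92×10^-3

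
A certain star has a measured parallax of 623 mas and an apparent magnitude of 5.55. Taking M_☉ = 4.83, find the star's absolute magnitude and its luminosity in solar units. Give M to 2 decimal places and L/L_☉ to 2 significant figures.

M ≈ 9.52; L/L_☉ ≈ 0.013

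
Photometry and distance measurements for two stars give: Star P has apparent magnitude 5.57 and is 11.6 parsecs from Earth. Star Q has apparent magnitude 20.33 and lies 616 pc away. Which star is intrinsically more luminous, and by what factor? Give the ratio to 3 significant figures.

Star P is more luminous, by a factor of 284.

Star P: M = m − 5 log₁₀ d + 5 = 5.57 − 5·1.0645 + 5 = 5.248
Star Q: M = m − 5 log₁₀ d + 5 = 20.33 − 5·2.7896 + 5 = 11.382
ΔM = M_P − M_Q = 5.248 − (11.382) = -6.134; smaller M is more luminous → Star P.
L ratio = 10^(0.4 |ΔM|) = 10^2.454 = 284.3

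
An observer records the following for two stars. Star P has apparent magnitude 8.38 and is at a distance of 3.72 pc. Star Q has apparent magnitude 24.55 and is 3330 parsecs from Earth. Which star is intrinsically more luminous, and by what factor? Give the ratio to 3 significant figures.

Star P: M = m − 5 log₁₀ d + 5 = 8.38 − 5·0.5705 + 5 = 10.527
Star Q: M = m − 5 log₁₀ d + 5 = 24.55 − 5·3.5224 + 5 = 11.938
ΔM = M_P − M_Q = 10.527 − (11.938) = -1.410; smaller M is more luminous → Star P.
L ratio = 10^(0.4 |ΔM|) = 10^0.564 = 3.666

Star P is more luminous, by a factor of 3.67.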